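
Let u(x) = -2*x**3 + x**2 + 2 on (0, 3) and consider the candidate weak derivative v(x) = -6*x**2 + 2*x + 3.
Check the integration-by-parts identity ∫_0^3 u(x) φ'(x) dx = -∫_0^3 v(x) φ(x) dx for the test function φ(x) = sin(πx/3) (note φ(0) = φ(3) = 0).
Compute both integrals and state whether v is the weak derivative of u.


LHS = -648/π^3 + 144/π, RHS = -648/π^3 + 126/π. No, v is not the weak derivative of u.

u(x) = -2*x**3 + x**2 + 2, classical derivative u'(x) = -6*x**2 + 2*x.
φ(x) = sin(πx/3), so φ'(x) = π*cos(π*x/3)/3.
Note φ(0) = φ(3) = 0, so the boundary term u·φ vanishes.
LHS = ∫_0^3 u(x) φ'(x) dx = ∫_0^3 (-2*π*x^3*cos(π*x/3)/3 + π*x^2*cos(π*x/3)/3 + 2*π*cos(π*x/3)/3) dx. Term by term:
  ∫_0^3 2*π*cos(π*x/3)/3 dx = 0;  ∫_0^3 -2*π*x^3*cos(π*x/3)/3 dx = -648/π^3 + 162/π;  ∫_0^3 π*x^2*cos(π*x/3)/3 dx = -18/π.
Sum: 0 + -648/π^3 + 162/π − 18/π = -648/π^3 + 144/π.
So LHS = -648/π^3 + 144/π.
∫_0^3 v(x) φ(x) dx = ∫_0^3 (-6*x^2*sin(π*x/3) + 2*x*sin(π*x/3) + 3*sin(π*x/3)) dx. Term by term:
  ∫_0^3 3*sin(π*x/3) dx = 18/π;  ∫_0^3 -6*x^2*sin(π*x/3) dx = -162/π + 648/π^3;  ∫_0^3 2*x*sin(π*x/3) dx = 18/π.
Sum: 18/π + -162/π + 648/π^3 + 18/π = -126/π + 648/π^3.
So RHS = -∫_0^3 v(x) φ(x) dx = -648/π^3 + 126/π.
LHS − RHS = 18/π ≠ 0, so the identity fails.
(For a valid weak derivative the identity must hold for EVERY test function, in particular this one. The failure shows v is NOT the weak derivative of u.)
Correct weak derivative would be u'(x) = -6*x**2 + 2*x.


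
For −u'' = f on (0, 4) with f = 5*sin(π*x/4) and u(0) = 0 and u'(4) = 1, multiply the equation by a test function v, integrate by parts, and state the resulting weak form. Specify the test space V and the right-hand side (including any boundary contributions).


V = {v ∈ H^1(0, 4) : v(0) = 0} (test functions vanish at x = 0 where u is specified); weak form: ∫_0^4 u'v' dx = ∫_0^4 (5*sin(π*x/4)) v dx + v(4) for all v ∈ V.

Multiply both sides by a test function v and integrate from 0 to 4:
  ∫_0^4 −u''(x) v(x) dx = ∫_0^4 f(x) v(x) dx.
Integrate the LHS by parts once:
  ∫_0^4 −u'' v dx = −[u'(x) v(x)]_0^4 + ∫_0^4 u'(x) v'(x) dx.
Thus ∫_0^4 u'(x) v'(x) dx = ∫_0^4 f(x) v(x) dx + [u'(x) v(x)]_0^4.
Choose V so that boundary terms are either known or forced to vanish.
Mixed BC: u(0) = 0 (Dirichlet) and u'(4) = 1 (Neumann). Define V = {v ∈ H^1(0, 4) : v(0) = 0}. Then [u' v]_0^4 = u'(4)·v(4) − u'(0)·0 = v(4).
Weak formulation: find u (satisfying any essential BC) such that ∫_0^4 u'(x) v'(x) dx = ∫_0^4 f v dx + v(4) for all v ∈ V (Dirichlet at 0 absorbed into V; Neumann datum at x = 4 contributes the boundary term).
Substituting f(x) = 5*sin(π*x/4), the right-hand side is ∫_0^4 (5*sin(π*x/4)) v dx + v(4).


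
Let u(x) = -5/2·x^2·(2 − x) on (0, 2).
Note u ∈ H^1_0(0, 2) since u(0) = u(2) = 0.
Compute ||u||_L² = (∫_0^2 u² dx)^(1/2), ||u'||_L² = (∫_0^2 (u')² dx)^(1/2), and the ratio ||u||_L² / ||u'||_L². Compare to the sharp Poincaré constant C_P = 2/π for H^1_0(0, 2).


||u||_L² / ||u'||_L² = sqrt(14)/7 < C_P = 2/π.

u(x) = -5/2·x^2·(2 − x), so u'(x) = 5*x*(3*x - 4)/2.
u(x) = -5/2·x^2·(2 − x) vanishes at x = 0 and x = 2, so u ∈ H^1_0(0, 2). Differentiate via the product rule and integrate the resulting polynomials term by term.
  ∫_0^2 u² dx = ∫_0^2 (25*x^6/4 - 25*x^5 + 25*x^4) dx. Term by term:
    ∫_0^2 25*x^6/4 dx = 800/7;  ∫_0^2 -25*x^5 dx = -800/3;  ∫_0^2 25*x^4 dx = 160.
  Sum: 800/7 − 800/3 + 160 = 160/21.
  ∫_0^2 (u')² dx = ∫_0^2 (225*x^4/4 - 150*x^3 + 100*x^2) dx. Term by term:
    ∫_0^2 225*x^4/4 dx = 360;  ∫_0^2 -150*x^3 dx = -600;  ∫_0^2 100*x^2 dx = 800/3.
  Sum: 360 − 600 + 800/3 = 80/3.
∫_0^2 u² dx = 160/21, so ||u||_L² = 4*sqrt(210)/21.
∫_0^2 (u')² dx = 80/3, so ||u'||_L² = 4*sqrt(15)/3.
Ratio ||u||_L² / ||u'||_L² = sqrt(14)/7.
Sharp Poincaré constant on H^1_0(0, 2) is C_P = L/π = 2/π, achieved by sin(π/2·x).
A polynomial bump cannot attain the sharp Poincaré constant (only the first sine eigenfunction does), so the ratio is strictly less than C_P, consistent with ||u||_L² ≤ C_P ||u'||_L².


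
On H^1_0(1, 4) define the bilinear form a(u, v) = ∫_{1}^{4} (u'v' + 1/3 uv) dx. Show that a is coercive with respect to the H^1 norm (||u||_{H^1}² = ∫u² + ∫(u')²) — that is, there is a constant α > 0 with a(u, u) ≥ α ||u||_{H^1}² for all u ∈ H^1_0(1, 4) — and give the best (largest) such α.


α = (3 + π^2)/(9 + π^2)

Coercivity of a(·,·) on H^1_0(1, 4) means a(u, u) ≥ α ||u||_{H^1}² for every u ∈ H^1_0.
The interval has length L = 3, and Poincaré/coercivity depend only on L. Here a(u, u) = ∫(u')² + (1/3)·∫u².
Here 0 < c = 1/3 < 1. The condition a(u,u) ≥ α||u||_{H^1}² reads (1−α)∫(u')² ≥ (α−c)∫u². Any admissible α is ≤ 1 (rapidly oscillating u have ∫u²/∫(u')² → 0), and α = 1 would force 0 ≥ (1−c)∫u², impossible since c < 1; so 1−α > 0. By the sharp Poincaré inequality on H^1_0 of an interval of length L, ∫(u')² ≥ (π/L)²∫u² with equality for the first sine mode sin(π(x−x₀)/L) (x₀ the left endpoint), so the inequality holds for all u iff (1−α)(π/L)² ≥ α − c, i.e. α ≤ ((π/L)² + c)/((π/L)² + 1) = (1 + c(L/π)²)/(1 + (L/π)²). With (π/L)² = π^2/9 and c = 1/3, the largest admissible constant is α = ((π/L)² + c)/((π/L)² + 1).
Simplifying, α = (3 + π^2)/(9 + π^2).


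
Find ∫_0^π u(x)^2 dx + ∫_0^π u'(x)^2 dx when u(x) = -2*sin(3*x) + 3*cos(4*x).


||u||_{H^1(0,π)}^2 = 1224/7 + 193*π/2

u'(x) = -12*sin(4*x) - 6*cos(3*x).
Expand u² and (u')² and integrate term by term on (0, π), using: for integers n ≥ 1, ∫_0^π sin²(nx) dx = ∫_0^π cos²(nx) dx = π/2; for n ≠ n', ∫_0^π sin(nx)sin(n'x) dx = ∫_0^π cos(nx)cos(n'x) dx = 0; and by product-to-sum, ∫_0^π sin(nx)cos(n'x) dx = ½∫_0^π [sin((n+n')x) + sin((n−n')x)] dx, which is 0 when n+n' is even and 2n/(n²−n'²) when n+n' is odd (it need not vanish on (0, π)).
  u² squared terms: (-2)²·∫sin(3x)² dx = 4·π/2 = 2*π;  (3)²·∫cos(4x)² dx = 9·π/2 = 9*π/2.
  u² cross terms: 2·(-2)·(3)·∫sin(3x)·cos(4x) dx = -12·(-6/7) = 72/7.
  So ∫_0^π u² dx = 2*π + 9*π/2 + 72/7 = 72/7 + 13*π/2.
  (u')² squared terms: (-12)²·∫sin(4x)² dx = 144·π/2 = 72*π;  (-6)²·∫cos(3x)² dx = 36·π/2 = 18*π.
  (u')² cross terms: 2·(-12)·(-6)·∫sin(4x)·cos(3x) dx = 144·(8/7) = 1152/7.
  So ∫_0^π (u')² dx = 72*π + 18*π + 1152/7 = 1152/7 + 90*π.
||u||_{H^1}^2 = (72/7 + 13*π/2) + (1152/7 + 90*π) = 1224/7 + 193*π/2.


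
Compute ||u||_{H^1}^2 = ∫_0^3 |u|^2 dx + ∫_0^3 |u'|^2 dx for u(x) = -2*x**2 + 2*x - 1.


||u||_{H^1}^2 = 867/5

The H^1 norm (squared) on an interval (0, L) is
  ||u||_{H^1}^2 = ∫_0^L u(x)^2 dx + ∫_0^L u'(x)^2 dx.
Compute u'(x) = 2 - 4*x.
Then u(x)^2 = 4*x**4 - 8*x**3 + 8*x**2 - 4*x + 1 and u'(x)^2 = 16*x**2 - 16*x + 4.
Integrate each monomial from 0 to 3 using ∫_0^3 c·x^n dx = c·3^(n+1)/(n+1):
  ∫_0^3 u(x)^2 dx = ∫_0^3 (4*x^4 - 8*x^3 + 8*x^2 - 4*x + 1) dx. Term by term:
    ∫_0^3 4*x^4 dx = 972/5;  ∫_0^3 -8*x^3 dx = -162;  ∫_0^3 8*x^2 dx = 72;
    ∫_0^3 -4*x dx = -18;  ∫_0^3 1 dx = 3.
  Sum: 972/5 − 162 + 72 − 18 + 3 = 447/5.
  ∫_0^3 u'(x)^2 dx = ∫_0^3 (16*x^2 - 16*x + 4) dx. Term by term:
    ∫_0^3 16*x^2 dx = 144;  ∫_0^3 -16*x dx = -72;  ∫_0^3 4 dx = 12.
  Sum: 144 − 72 + 12 = 84.
Adding: ||u||_{H^1}^2 = 447/5 + 84 = 867/5.


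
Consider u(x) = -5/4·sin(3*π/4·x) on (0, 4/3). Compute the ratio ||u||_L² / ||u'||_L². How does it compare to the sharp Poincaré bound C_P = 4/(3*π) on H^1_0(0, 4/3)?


||u||_L² / ||u'||_L² = 4/(3*π) = C_P.

u(x) = -5/4·sin(3*π/4·x), so u'(x) = -15*π*cos(3*π*x/4)/16.
Writing u(x) = A·sin(kπx/L) with A = -5/4 and k = 1, use ∫_0^L sin²(kπx/L) dx = L/2 and ∫_0^L cos²(kπx/L) dx = L/2.
u² = 25/16·sin²(3*π/4·x) and (u')² = 225*π^2/256·cos²(3*π/4·x), and each of sin², cos² integrates to L/2 = 2/3 over (0, 4/3).
∫_0^4/3 u² dx = 25/24, so ||u||_L² = 5*sqrt(6)/12.
∫_0^4/3 (u')² dx = 75*π^2/128, so ||u'||_L² = 5*sqrt(6)*π/16.
Ratio ||u||_L² / ||u'||_L² = 4/(3*π).
Sharp Poincaré constant on H^1_0(0, 4/3) is C_P = L/π = 4/(3*π), achieved by sin(3*π/4·x).
This is the k = 1 eigenfunction (up to amplitude), so the ratio equals the sharp Poincaré constant exactly.


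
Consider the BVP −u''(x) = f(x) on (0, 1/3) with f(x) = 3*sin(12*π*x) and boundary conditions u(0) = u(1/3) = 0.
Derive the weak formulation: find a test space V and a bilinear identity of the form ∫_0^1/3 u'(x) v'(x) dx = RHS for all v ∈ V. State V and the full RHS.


V = H^1_0(0, 1/3) (so v(0) = v(1/3) = 0); weak form: ∫_0^1/3 u'v' dx = ∫_0^1/3 (3*sin(12*π*x)) v dx for all v ∈ V.

Multiply both sides by a test function v and integrate from 0 to 1/3:
  ∫_0^1/3 −u''(x) v(x) dx = ∫_0^1/3 f(x) v(x) dx.
Integrate the LHS by parts once:
  ∫_0^1/3 −u'' v dx = −[u'(x) v(x)]_0^1/3 + ∫_0^1/3 u'(x) v'(x) dx.
Thus ∫_0^1/3 u'(x) v'(x) dx = ∫_0^1/3 f(x) v(x) dx + [u'(x) v(x)]_0^1/3.
Choose V so that boundary terms are either known or forced to vanish.
u is Dirichlet: u(0) = u(1/3) = 0. Let V = H^1_0(0, 1/3); then v(0) = v(1/3) = 0, and [u' v]_0^1/3 = 0.
Weak formulation: find u (satisfying any essential BC) such that ∫_0^1/3 u'(x) v'(x) dx = ∫_0^1/3 f v dx for all v ∈ V.
Substituting f(x) = 3*sin(12*π*x), the right-hand side is ∫_0^1/3 (3*sin(12*π*x)) v dx.


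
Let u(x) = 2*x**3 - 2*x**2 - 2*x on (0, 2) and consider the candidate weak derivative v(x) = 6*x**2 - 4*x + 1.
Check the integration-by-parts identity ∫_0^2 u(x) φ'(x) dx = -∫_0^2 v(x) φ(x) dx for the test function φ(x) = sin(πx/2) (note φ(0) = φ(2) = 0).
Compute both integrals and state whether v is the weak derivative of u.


LHS = -24/π + 192/π^3, RHS = -36/π + 192/π^3. No, v is not the weak derivative of u.

u(x) = 2*x**3 - 2*x**2 - 2*x, classical derivative u'(x) = 6*x**2 - 4*x - 2.
φ(x) = sin(πx/2), so φ'(x) = π*cos(π*x/2)/2.
Note φ(0) = φ(2) = 0, so the boundary term u·φ vanishes.
LHS = ∫_0^2 u(x) φ'(x) dx = ∫_0^2 (π*x^3*cos(π*x/2) - π*x^2*cos(π*x/2) - π*x*cos(π*x/2)) dx. Term by term:
  ∫_0^2 π*x^3*cos(π*x/2) dx = -48/π + 192/π^3;  ∫_0^2 -π*x*cos(π*x/2) dx = 8/π;  ∫_0^2 -π*x^2*cos(π*x/2) dx = 16/π.
Sum: -48/π + 192/π^3 + 8/π + 16/π = -24/π + 192/π^3.
So LHS = -24/π + 192/π^3.
∫_0^2 v(x) φ(x) dx = ∫_0^2 (6*x^2*sin(π*x/2) - 4*x*sin(π*x/2) + sin(π*x/2)) dx. Term by term:
  ∫_0^2 -4*x*sin(π*x/2) dx = -16/π;  ∫_0^2 6*x^2*sin(π*x/2) dx = -192/π^3 + 48/π;  ∫_0^2 sin(π*x/2) dx = 4/π.
Sum: -16/π + -192/π^3 + 48/π + 4/π = -192/π^3 + 36/π.
So RHS = -∫_0^2 v(x) φ(x) dx = -36/π + 192/π^3.
LHS − RHS = 12/π ≠ 0, so the identity fails.
(For a valid weak derivative the identity must hold for EVERY test function, in particular this one. The failure shows v is NOT the weak derivative of u.)
Correct weak derivative would be u'(x) = 6*x**2 - 4*x - 2.


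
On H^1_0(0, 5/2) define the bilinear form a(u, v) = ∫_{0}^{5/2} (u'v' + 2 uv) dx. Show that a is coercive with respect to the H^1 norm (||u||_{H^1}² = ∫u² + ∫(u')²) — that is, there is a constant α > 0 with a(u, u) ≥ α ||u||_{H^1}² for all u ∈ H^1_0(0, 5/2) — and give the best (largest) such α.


α = 1

Coercivity of a(·,·) on H^1_0(0, 5/2) means a(u, u) ≥ α ||u||_{H^1}² for every u ∈ H^1_0.
The interval has length L = 5/2, and Poincaré/coercivity depend only on L. Here a(u, u) = ∫(u')² + (2)·∫u².
Here c = 2 ≥ 1, so a(u,u) = ∫(u')² + c∫u² ≥ ∫(u')² + ∫u² = ||u||_{H^1}², i.e. α = 1 works. No larger α is possible: a(u,u) ≥ α||u||_{H^1}² means (1−α)∫(u')² ≥ (α−c)∫u², and for the modes u_n = sin(nπ(x−x₀)/L) (x₀ the left endpoint) one has ∫u_n²/∫(u_n')² = (L/(nπ))² → 0, so a(u_n,u_n)/||u_n||_{H^1}² → 1. Hence the optimal constant is α = 1.
Therefore α = 1.


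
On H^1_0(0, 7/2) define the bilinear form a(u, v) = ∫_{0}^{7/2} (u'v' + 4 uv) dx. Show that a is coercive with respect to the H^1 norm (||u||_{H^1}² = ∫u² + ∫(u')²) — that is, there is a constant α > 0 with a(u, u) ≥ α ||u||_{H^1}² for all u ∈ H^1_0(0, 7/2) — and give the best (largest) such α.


α = 1

Coercivity of a(·,·) on H^1_0(0, 7/2) means a(u, u) ≥ α ||u||_{H^1}² for every u ∈ H^1_0.
The interval has length L = 7/2, and Poincaré/coercivity depend only on L. Here a(u, u) = ∫(u')² + (4)·∫u².
Here c = 4 ≥ 1, so a(u,u) = ∫(u')² + c∫u² ≥ ∫(u')² + ∫u² = ||u||_{H^1}², i.e. α = 1 works. No larger α is possible: a(u,u) ≥ α||u||_{H^1}² means (1−α)∫(u')² ≥ (α−c)∫u², and for the modes u_n = sin(nπ(x−x₀)/L) (x₀ the left endpoint) one has ∫u_n²/∫(u_n')² = (L/(nπ))² → 0, so a(u_n,u_n)/||u_n||_{H^1}² → 1. Hence the optimal constant is α = 1.
Therefore α = 1.


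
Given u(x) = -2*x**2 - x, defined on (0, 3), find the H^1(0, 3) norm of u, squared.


||u||_{H^1}^2 = 2337/5

The H^1 norm (squared) on an interval (0, L) is
  ||u||_{H^1}^2 = ∫_0^L u(x)^2 dx + ∫_0^L u'(x)^2 dx.
Compute u'(x) = -4*x - 1.
Then u(x)^2 = 4*x**4 + 4*x**3 + x**2 and u'(x)^2 = 16*x**2 + 8*x + 1.
Integrate each monomial from 0 to 3 using ∫_0^3 c·x^n dx = c·3^(n+1)/(n+1):
  ∫_0^3 u(x)^2 dx = ∫_0^3 (4*x^4 + 4*x^3 + x^2) dx. Term by term:
    ∫_0^3 4*x^4 dx = 972/5;  ∫_0^3 4*x^3 dx = 81;  ∫_0^3 x^2 dx = 9.
  Sum: 972/5 + 81 + 9 = 1422/5.
  ∫_0^3 u'(x)^2 dx = ∫_0^3 (16*x^2 + 8*x + 1) dx. Term by term:
    ∫_0^3 16*x^2 dx = 144;  ∫_0^3 8*x dx = 36;  ∫_0^3 1 dx = 3.
  Sum: 144 + 36 + 3 = 183.
Adding: ||u||_{H^1}^2 = 1422/5 + 183 = 2337/5.


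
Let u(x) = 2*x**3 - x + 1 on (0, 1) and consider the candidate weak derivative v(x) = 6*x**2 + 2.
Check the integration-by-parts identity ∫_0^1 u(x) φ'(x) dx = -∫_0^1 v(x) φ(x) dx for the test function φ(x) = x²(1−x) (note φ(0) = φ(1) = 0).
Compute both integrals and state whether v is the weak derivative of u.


LHS = -7/60, RHS = -11/30. No, v is not the weak derivative of u.

u(x) = 2*x**3 - x + 1, classical derivative u'(x) = 6*x**2 - 1.
φ(x) = x²(1−x), so φ'(x) = x*(2 - 3*x).
Note φ(0) = φ(1) = 0, so the boundary term u·φ vanishes.
LHS = ∫_0^1 u(x) φ'(x) dx = ∫_0^1 (-6*x^5 + 4*x^4 + 3*x^3 - 5*x^2 + 2*x) dx. Term by term:
  ∫_0^1 -6*x^5 dx = -1;  ∫_0^1 4*x^4 dx = 4/5;  ∫_0^1 3*x^3 dx = 3/4;
  ∫_0^1 -5*x^2 dx = -5/3;  ∫_0^1 2*x dx = 1.
Sum: -1 + 4/5 + 3/4 − 5/3 + 1 = -7/60.
So LHS = -7/60.
∫_0^1 v(x) φ(x) dx = ∫_0^1 (-6*x^5 + 6*x^4 - 2*x^3 + 2*x^2) dx. Term by term:
  ∫_0^1 -6*x^5 dx = -1;  ∫_0^1 6*x^4 dx = 6/5;  ∫_0^1 -2*x^3 dx = -1/2;
  ∫_0^1 2*x^2 dx = 2/3.
Sum: -1 + 6/5 − 1/2 + 2/3 = 11/30.
So RHS = -∫_0^1 v(x) φ(x) dx = -11/30.
LHS − RHS = 1/4 ≠ 0, so the identity fails.
(For a valid weak derivative the identity must hold for EVERY test function, in particular this one. The failure shows v is NOT the weak derivative of u.)
Correct weak derivative would be u'(x) = 6*x**2 - 1.


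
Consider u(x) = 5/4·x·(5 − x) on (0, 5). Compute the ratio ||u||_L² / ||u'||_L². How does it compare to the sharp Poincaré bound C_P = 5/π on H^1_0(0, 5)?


||u||_L² / ||u'||_L² = sqrt(10)/2 < C_P = 5/π.

u(x) = 5/4·x·(5 − x), so u'(x) = 25/4 - 5*x/2.
u(x) = 5/4·x·(5 − x) vanishes at x = 0 and x = 5, so u ∈ H^1_0(0, 5). Differentiate via the product rule and integrate the resulting polynomials term by term.
  ∫_0^5 u² dx = ∫_0^5 (25*x^4/16 - 125*x^3/8 + 625*x^2/16) dx. Term by term:
    ∫_0^5 25*x^4/16 dx = 15625/16;  ∫_0^5 -125*x^3/8 dx = -78125/32;  ∫_0^5 625*x^2/16 dx = 78125/48.
  Sum: 15625/16 − 78125/32 + 78125/48 = 15625/96.
  ∫_0^5 (u')² dx = ∫_0^5 (25*x^2/4 - 125*x/4 + 625/16) dx. Term by term:
    ∫_0^5 25*x^2/4 dx = 3125/12;  ∫_0^5 -125*x/4 dx = -3125/8;  ∫_0^5 625/16 dx = 3125/16.
  Sum: 3125/12 − 3125/8 + 3125/16 = 3125/48.
∫_0^5 u² dx = 15625/96, so ||u||_L² = 125*sqrt(6)/24.
∫_0^5 (u')² dx = 3125/48, so ||u'||_L² = 25*sqrt(15)/12.
Ratio ||u||_L² / ||u'||_L² = sqrt(10)/2.
Sharp Poincaré constant on H^1_0(0, 5) is C_P = L/π = 5/π, achieved by sin(π/5·x).
A polynomial bump cannot attain the sharp Poincaré constant (only the first sine eigenfunction does), so the ratio is strictly less than C_P, consistent with ||u||_L² ≤ C_P ||u'||_L².


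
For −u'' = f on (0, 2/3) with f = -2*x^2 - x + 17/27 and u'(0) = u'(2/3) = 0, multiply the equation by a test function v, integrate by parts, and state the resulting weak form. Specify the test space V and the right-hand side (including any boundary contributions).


V = H^1(0, 2/3) (no boundary constraint on v; u is determined up to an additive constant); weak form: ∫_0^2/3 u'v' dx = ∫_0^2/3 (-2*x^2 - x + 17/27) v dx for all v ∈ V.

Multiply both sides by a test function v and integrate from 0 to 2/3:
  ∫_0^2/3 −u''(x) v(x) dx = ∫_0^2/3 f(x) v(x) dx.
Integrate the LHS by parts once:
  ∫_0^2/3 −u'' v dx = −[u'(x) v(x)]_0^2/3 + ∫_0^2/3 u'(x) v'(x) dx.
Thus ∫_0^2/3 u'(x) v'(x) dx = ∫_0^2/3 f(x) v(x) dx + [u'(x) v(x)]_0^2/3.
Choose V so that boundary terms are either known or forced to vanish.
u has homogeneous Neumann: u'(0) = u'(2/3) = 0. So [u' v]_0^2/3 = 0·v(2/3) − 0·v(0) = 0 for any v; take V = H^1(0, 2/3).
Weak formulation: find u (satisfying any essential BC) such that ∫_0^2/3 u'(x) v'(x) dx = ∫_0^2/3 f v dx for all v ∈ V (homogeneous Neumann, so boundary terms vanish).
Substituting f(x) = -2*x^2 - x + 17/27, the right-hand side is ∫_0^2/3 (-2*x^2 - x + 17/27) v dx.
Compatibility check (pure Neumann): taking v ≡ 1 ∈ V gives 0 = ∫_0^2/3 f dx + (0) − (0), i.e. ∫_0^2/3 f dx must equal u'(0) − u'(2/3) = 0. Indeed ∫_0^2/3 (-2*x^2 - x + 17/27) dx = 0, so the data are compatible. The solution is then unique only up to an additive constant (fix it e.g. by requiring ∫_0^2/3 u dx = 0).


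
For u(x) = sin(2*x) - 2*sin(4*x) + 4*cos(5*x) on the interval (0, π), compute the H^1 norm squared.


||u||_{H^1(0,π)}^2 = 20800/63 + 489*π/2

u'(x) = -20*sin(5*x) + 2*cos(2*x) - 8*cos(4*x).
Expand u² and (u')² and integrate term by term on (0, π), using: for integers n ≥ 1, ∫_0^π sin²(nx) dx = ∫_0^π cos²(nx) dx = π/2; for n ≠ n', ∫_0^π sin(nx)sin(n'x) dx = ∫_0^π cos(nx)cos(n'x) dx = 0; and by product-to-sum, ∫_0^π sin(nx)cos(n'x) dx = ½∫_0^π [sin((n+n')x) + sin((n−n')x)] dx, which is 0 when n+n' is even and 2n/(n²−n'²) when n+n' is odd (it need not vanish on (0, π)).
  u² squared terms: (-2)²·∫sin(4x)² dx = 4·π/2 = 2*π;  (4)²·∫cos(5x)² dx = 16·π/2 = 8*π;  (1)²·∫sin(2x)² dx = 1·π/2 = π/2.
  u² cross terms: 2·(-2)·(4)·∫sin(4x)·cos(5x) dx = -16·(-8/9) = 128/9;  2·(-2)·(1)·∫sin(4x)·sin(2x) dx = -4·(0) = 0;  2·(4)·(1)·∫cos(5x)·sin(2x) dx = 8·(-4/21) = -32/21.
  So ∫_0^π u² dx = 2*π + 8*π + π/2 + 128/9 + 0 − 32/21 = 800/63 + 21*π/2.
  (u')² squared terms: (-20)²·∫sin(5x)² dx = 400·π/2 = 200*π;  (-8)²·∫cos(4x)² dx = 64·π/2 = 32*π;  (2)²·∫cos(2x)² dx = 4·π/2 = 2*π.
  (u')² cross terms: 2·(-20)·(-8)·∫sin(5x)·cos(4x) dx = 320·(10/9) = 3200/9;  2·(-20)·(2)·∫sin(5x)·cos(2x) dx = -80·(10/21) = -800/21;  2·(-8)·(2)·∫cos(4x)·cos(2x) dx = -32·(0) = 0.
  So ∫_0^π (u')² dx = 200*π + 32*π + 2*π + 3200/9 − 800/21 + 0 = 20000/63 + 234*π.
||u||_{H^1}^2 = (800/63 + 21*π/2) + (20000/63 + 234*π) = 20800/63 + 489*π/2.


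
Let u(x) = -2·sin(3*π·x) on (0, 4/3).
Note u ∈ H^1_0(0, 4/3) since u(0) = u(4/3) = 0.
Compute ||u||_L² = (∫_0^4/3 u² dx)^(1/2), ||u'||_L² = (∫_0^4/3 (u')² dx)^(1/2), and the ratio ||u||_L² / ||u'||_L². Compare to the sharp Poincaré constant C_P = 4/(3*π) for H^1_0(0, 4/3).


||u||_L² / ||u'||_L² = 1/(3*π) < C_P = 4/(3*π).

u(x) = -2·sin(3*π·x), so u'(x) = -6*π*cos(3*π*x).
Writing u(x) = A·sin(kπx/L) with A = -2 and k = 4, use ∫_0^L sin²(kπx/L) dx = L/2 and ∫_0^L cos²(kπx/L) dx = L/2.
u² = 4·sin²(3*π·x) and (u')² = 36*π^2·cos²(3*π·x), and each of sin², cos² integrates to L/2 = 2/3 over (0, 4/3).
∫_0^4/3 u² dx = 8/3, so ||u||_L² = 2*sqrt(6)/3.
∫_0^4/3 (u')² dx = 24*π^2, so ||u'||_L² = 2*sqrt(6)*π.
Ratio ||u||_L² / ||u'||_L² = 1/(3*π).
Sharp Poincaré constant on H^1_0(0, 4/3) is C_P = L/π = 4/(3*π), achieved by sin(3*π/4·x).
This is the k = 4 harmonic; the ratio L/(kπ) is strictly less than C_P = L/π, consistent with the sharp inequality ||u||_L² ≤ C_P ||u'||_L².


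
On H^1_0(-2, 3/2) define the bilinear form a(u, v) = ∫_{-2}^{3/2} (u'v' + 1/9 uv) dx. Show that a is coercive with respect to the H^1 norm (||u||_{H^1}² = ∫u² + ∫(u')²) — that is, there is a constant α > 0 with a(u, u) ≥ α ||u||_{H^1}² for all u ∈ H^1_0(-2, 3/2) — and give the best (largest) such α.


α = (49 + 36*π^2)/(9*(4*π^2 + 49))

Coercivity of a(·,·) on H^1_0(-2, 3/2) means a(u, u) ≥ α ||u||_{H^1}² for every u ∈ H^1_0.
The interval has length L = 7/2, and Poincaré/coercivity depend only on L. Here a(u, u) = ∫(u')² + (1/9)·∫u².
Here 0 < c = 1/9 < 1. The condition a(u,u) ≥ α||u||_{H^1}² reads (1−α)∫(u')² ≥ (α−c)∫u². Any admissible α is ≤ 1 (rapidly oscillating u have ∫u²/∫(u')² → 0), and α = 1 would force 0 ≥ (1−c)∫u², impossible since c < 1; so 1−α > 0. By the sharp Poincaré inequality on H^1_0 of an interval of length L, ∫(u')² ≥ (π/L)²∫u² with equality for the first sine mode sin(π(x−x₀)/L) (x₀ the left endpoint), so the inequality holds for all u iff (1−α)(π/L)² ≥ α − c, i.e. α ≤ ((π/L)² + c)/((π/L)² + 1) = (1 + c(L/π)²)/(1 + (L/π)²). With (π/L)² = 4*π^2/49 and c = 1/9, the largest admissible constant is α = ((π/L)² + c)/((π/L)² + 1).
Simplifying, α = (49 + 36*π^2)/(9*(4*π^2 + 49)).


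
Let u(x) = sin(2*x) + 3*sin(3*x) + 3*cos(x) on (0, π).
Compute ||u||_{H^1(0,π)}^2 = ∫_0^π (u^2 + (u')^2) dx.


||u||_{H^1(0,π)}^2 = 16 + 113*π/2

u'(x) = -3*sin(x) + 2*cos(2*x) + 9*cos(3*x).
Expand u² and (u')² and integrate term by term on (0, π), using: for integers n ≥ 1, ∫_0^π sin²(nx) dx = ∫_0^π cos²(nx) dx = π/2; for n ≠ n', ∫_0^π sin(nx)sin(n'x) dx = ∫_0^π cos(nx)cos(n'x) dx = 0; and by product-to-sum, ∫_0^π sin(nx)cos(n'x) dx = ½∫_0^π [sin((n+n')x) + sin((n−n')x)] dx, which is 0 when n+n' is even and 2n/(n²−n'²) when n+n' is odd (it need not vanish on (0, π)).
  u² squared terms: (3)²·∫cos(x)² dx = 9·π/2 = 9*π/2;  (3)²·∫sin(3x)² dx = 9·π/2 = 9*π/2;  (1)²·∫sin(2x)² dx = 1·π/2 = π/2.
  u² cross terms: 2·(3)·(3)·∫cos(x)·sin(3x) dx = 18·(0) = 0;  2·(3)·(1)·∫cos(x)·sin(2x) dx = 6·(4/3) = 8;  2·(3)·(1)·∫sin(3x)·sin(2x) dx = 6·(0) = 0.
  So ∫_0^π u² dx = 9*π/2 + 9*π/2 + π/2 + 0 + 8 + 0 = 8 + 19*π/2.
  (u')² squared terms: (-3)²·∫sin(x)² dx = 9·π/2 = 9*π/2;  (2)²·∫cos(2x)² dx = 4·π/2 = 2*π;  (9)²·∫cos(3x)² dx = 81·π/2 = 81*π/2.
  (u')² cross terms: 2·(-3)·(2)·∫sin(x)·cos(2x) dx = -12·(-2/3) = 8;  2·(-3)·(9)·∫sin(x)·cos(3x) dx = -54·(0) = 0;  2·(2)·(9)·∫cos(2x)·cos(3x) dx = 36·(0) = 0.
  So ∫_0^π (u')² dx = 9*π/2 + 2*π + 81*π/2 + 8 + 0 + 0 = 8 + 47*π.
||u||_{H^1}^2 = (8 + 19*π/2) + (8 + 47*π) = 16 + 113*π/2.


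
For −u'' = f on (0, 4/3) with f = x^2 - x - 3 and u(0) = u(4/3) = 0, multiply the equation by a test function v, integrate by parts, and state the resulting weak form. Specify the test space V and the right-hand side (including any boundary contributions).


V = H^1_0(0, 4/3) (so v(0) = v(4/3) = 0); weak form: ∫_0^4/3 u'v' dx = ∫_0^4/3 (x^2 - x - 3) v dx for all v ∈ V.

Multiply both sides by a test function v and integrate from 0 to 4/3:
  ∫_0^4/3 −u''(x) v(x) dx = ∫_0^4/3 f(x) v(x) dx.
Integrate the LHS by parts once:
  ∫_0^4/3 −u'' v dx = −[u'(x) v(x)]_0^4/3 + ∫_0^4/3 u'(x) v'(x) dx.
Thus ∫_0^4/3 u'(x) v'(x) dx = ∫_0^4/3 f(x) v(x) dx + [u'(x) v(x)]_0^4/3.
Choose V so that boundary terms are either known or forced to vanish.
u is Dirichlet: u(0) = u(4/3) = 0. Let V = H^1_0(0, 4/3); then v(0) = v(4/3) = 0, and [u' v]_0^4/3 = 0.
Weak formulation: find u (satisfying any essential BC) such that ∫_0^4/3 u'(x) v'(x) dx = ∫_0^4/3 f v dx for all v ∈ V.
Substituting f(x) = x^2 - x - 3, the right-hand side is ∫_0^4/3 (x^2 - x - 3) v dx.


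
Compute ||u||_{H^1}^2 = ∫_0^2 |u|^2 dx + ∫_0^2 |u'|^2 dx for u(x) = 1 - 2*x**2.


||u||_{H^1}^2 = 298/5

The H^1 norm (squared) on an interval (0, L) is
  ||u||_{H^1}^2 = ∫_0^L u(x)^2 dx + ∫_0^L u'(x)^2 dx.
Compute u'(x) = -4*x.
Then u(x)^2 = 4*x**4 - 4*x**2 + 1 and u'(x)^2 = 16*x**2.
Integrate each monomial from 0 to 2 using ∫_0^2 c·x^n dx = c·2^(n+1)/(n+1):
  ∫_0^2 u(x)^2 dx = ∫_0^2 (4*x^4 - 4*x^2 + 1) dx. Term by term:
    ∫_0^2 4*x^4 dx = 128/5;  ∫_0^2 -4*x^2 dx = -32/3;  ∫_0^2 1 dx = 2.
  Sum: 128/5 − 32/3 + 2 = 254/15.
  ∫_0^2 u'(x)^2 dx = ∫_0^2 (16*x^2) dx. Term by term:
    ∫_0^2 16*x^2 dx = 128/3.
Adding: ||u||_{H^1}^2 = 254/15 + 128/3 = 298/5.


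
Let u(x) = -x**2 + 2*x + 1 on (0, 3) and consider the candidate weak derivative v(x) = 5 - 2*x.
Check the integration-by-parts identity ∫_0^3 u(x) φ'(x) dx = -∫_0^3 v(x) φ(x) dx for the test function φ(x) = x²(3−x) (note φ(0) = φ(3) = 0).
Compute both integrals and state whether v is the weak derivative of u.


LHS = 54/5, RHS = -189/20. No, v is not the weak derivative of u.

u(x) = -x**2 + 2*x + 1, classical derivative u'(x) = 2 - 2*x.
φ(x) = x²(3−x), so φ'(x) = 3*x*(2 - x).
Note φ(0) = φ(3) = 0, so the boundary term u·φ vanishes.
LHS = ∫_0^3 u(x) φ'(x) dx = ∫_0^3 (3*x^4 - 12*x^3 + 9*x^2 + 6*x) dx. Term by term:
  ∫_0^3 3*x^4 dx = 729/5;  ∫_0^3 -12*x^3 dx = -243;  ∫_0^3 9*x^2 dx = 81;
  ∫_0^3 6*x dx = 27.
Sum: 729/5 − 243 + 81 + 27 = 54/5.
So LHS = 54/5.
∫_0^3 v(x) φ(x) dx = ∫_0^3 (2*x^4 - 11*x^3 + 15*x^2) dx. Term by term:
  ∫_0^3 2*x^4 dx = 486/5;  ∫_0^3 -11*x^3 dx = -891/4;  ∫_0^3 15*x^2 dx = 135.
Sum: 486/5 − 891/4 + 135 = 189/20.
So RHS = -∫_0^3 v(x) φ(x) dx = -189/20.
LHS − RHS = 81/4 ≠ 0, so the identity fails.
(For a valid weak derivative the identity must hold for EVERY test function, in particular this one. The failure shows v is NOT the weak derivative of u.)
Correct weak derivative would be u'(x) = 2 - 2*x.


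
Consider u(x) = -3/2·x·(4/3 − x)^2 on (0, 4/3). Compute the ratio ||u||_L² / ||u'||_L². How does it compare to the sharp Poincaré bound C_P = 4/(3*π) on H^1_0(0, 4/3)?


||u||_L² / ||u'||_L² = 2*sqrt(14)/21 < C_P = 4/(3*π).

u(x) = -3/2·x·(4/3 − x)^2, so u'(x) = (4 - 9*x)*(3*x - 4)/6.
u(x) = -3/2·x·(4/3 − x)^2 vanishes at x = 0 and x = 4/3, so u ∈ H^1_0(0, 4/3). Differentiate via the product rule and integrate the resulting polynomials term by term.
  ∫_0^4/3 u² dx = ∫_0^4/3 (9*x^6/4 - 12*x^5 + 24*x^4 - 64*x^3/3 + 64*x^2/9) dx. Term by term:
    ∫_0^4/3 9*x^6/4 dx = 4096/1701;  ∫_0^4/3 -12*x^5 dx = -8192/729;  ∫_0^4/3 24*x^4 dx = 8192/405;
    ∫_0^4/3 -64*x^3/3 dx = -4096/243;  ∫_0^4/3 64*x^2/9 dx = 4096/729.
  Sum: 4096/1701 − 8192/729 + 8192/405 − 4096/243 + 4096/729 = 4096/25515.
  ∫_0^4/3 (u')² dx = ∫_0^4/3 (81*x^4/4 - 72*x^3 + 88*x^2 - 128*x/3 + 64/9) dx. Term by term:
    ∫_0^4/3 81*x^4/4 dx = 256/15;  ∫_0^4/3 -72*x^3 dx = -512/9;  ∫_0^4/3 88*x^2 dx = 5632/81;
    ∫_0^4/3 -128*x/3 dx = -1024/27;  ∫_0^4/3 64/9 dx = 256/27.
  Sum: 256/15 − 512/9 + 5632/81 − 1024/27 + 256/27 = 512/405.
∫_0^4/3 u² dx = 4096/25515, so ||u||_L² = 64*sqrt(35)/945.
∫_0^4/3 (u')² dx = 512/405, so ||u'||_L² = 16*sqrt(10)/45.
Ratio ||u||_L² / ||u'||_L² = 2*sqrt(14)/21.
Sharp Poincaré constant on H^1_0(0, 4/3) is C_P = L/π = 4/(3*π), achieved by sin(3*π/4·x).
A polynomial bump cannot attain the sharp Poincaré constant (only the first sine eigenfunction does), so the ratio is strictly less than C_P, consistent with ||u||_L² ≤ C_P ||u'||_L².


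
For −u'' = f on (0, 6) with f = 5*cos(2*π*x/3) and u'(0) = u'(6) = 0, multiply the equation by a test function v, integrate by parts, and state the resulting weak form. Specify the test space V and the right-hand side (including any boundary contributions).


V = H^1(0, 6) (no boundary constraint on v; u is determined up to an additive constant); weak form: ∫_0^6 u'v' dx = ∫_0^6 (5*cos(2*π*x/3)) v dx for all v ∈ V.

Multiply both sides by a test function v and integrate from 0 to 6:
  ∫_0^6 −u''(x) v(x) dx = ∫_0^6 f(x) v(x) dx.
Integrate the LHS by parts once:
  ∫_0^6 −u'' v dx = −[u'(x) v(x)]_0^6 + ∫_0^6 u'(x) v'(x) dx.
Thus ∫_0^6 u'(x) v'(x) dx = ∫_0^6 f(x) v(x) dx + [u'(x) v(x)]_0^6.
Choose V so that boundary terms are either known or forced to vanish.
u has homogeneous Neumann: u'(0) = u'(6) = 0. So [u' v]_0^6 = 0·v(6) − 0·v(0) = 0 for any v; take V = H^1(0, 6).
Weak formulation: find u (satisfying any essential BC) such that ∫_0^6 u'(x) v'(x) dx = ∫_0^6 f v dx for all v ∈ V (homogeneous Neumann, so boundary terms vanish).
Substituting f(x) = 5*cos(2*π*x/3), the right-hand side is ∫_0^6 (5*cos(2*π*x/3)) v dx.
Compatibility check (pure Neumann): taking v ≡ 1 ∈ V gives 0 = ∫_0^6 f dx + (0) − (0), i.e. ∫_0^6 f dx must equal u'(0) − u'(6) = 0. Indeed ∫_0^6 (5*cos(2*π*x/3)) dx = 0, so the data are compatible. The solution is then unique only up to an additive constant (fix it e.g. by requiring ∫_0^6 u dx = 0).


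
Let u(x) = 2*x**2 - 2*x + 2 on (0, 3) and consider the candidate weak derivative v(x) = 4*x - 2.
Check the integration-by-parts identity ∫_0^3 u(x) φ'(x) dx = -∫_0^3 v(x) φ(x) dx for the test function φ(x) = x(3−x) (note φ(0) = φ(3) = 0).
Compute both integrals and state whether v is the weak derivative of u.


LHS = -18, RHS = -18. Yes, v = u' weakly.

u(x) = 2*x**2 - 2*x + 2, classical derivative u'(x) = 4*x - 2.
φ(x) = x(3−x), so φ'(x) = 3 - 2*x.
Note φ(0) = φ(3) = 0, so the boundary term u·φ vanishes.
LHS = ∫_0^3 u(x) φ'(x) dx = ∫_0^3 (-4*x^3 + 10*x^2 - 10*x + 6) dx. Term by term:
  ∫_0^3 -4*x^3 dx = -81;  ∫_0^3 10*x^2 dx = 90;  ∫_0^3 -10*x dx = -45;
  ∫_0^3 6 dx = 18.
Sum: -81 + 90 − 45 + 18 = -18.
So LHS = -18.
∫_0^3 v(x) φ(x) dx = ∫_0^3 (-4*x^3 + 14*x^2 - 6*x) dx. Term by term:
  ∫_0^3 -4*x^3 dx = -81;  ∫_0^3 14*x^2 dx = 126;  ∫_0^3 -6*x dx = -27.
Sum: -81 + 126 − 27 = 18.
So RHS = -∫_0^3 v(x) φ(x) dx = -18.
LHS = RHS, so the identity holds for this test φ.
Moreover u is smooth here and v(x) = u'(x) = 4*x - 2 pointwise, so the identity holds for every test function. Hence v is the weak derivative of u.


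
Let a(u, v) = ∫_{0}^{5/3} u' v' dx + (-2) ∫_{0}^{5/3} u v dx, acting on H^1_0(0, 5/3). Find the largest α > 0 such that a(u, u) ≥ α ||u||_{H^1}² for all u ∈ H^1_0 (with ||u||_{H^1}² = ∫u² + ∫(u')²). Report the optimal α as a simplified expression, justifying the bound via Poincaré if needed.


α = (-50 + 9*π^2)/(25 + 9*π^2)

Coercivity of a(·,·) on H^1_0(0, 5/3) means a(u, u) ≥ α ||u||_{H^1}² for every u ∈ H^1_0.
The interval has length L = 5/3, and Poincaré/coercivity depend only on L. Here a(u, u) = ∫(u')² + (-2)·∫u².
Here c = -2 < 0 with |c| < (π/L)² = 9*π^2/25, so coercivity still holds. The condition a(u,u) ≥ α||u||_{H^1}² reads (1−α)∫(u')² ≥ (α−c)∫u². Any admissible α is ≤ 1 (rapidly oscillating u have ∫u²/∫(u')² → 0), and α = 1 would force 0 ≥ (1−c)∫u², impossible since c < 1; so 1−α > 0. By the sharp Poincaré inequality on H^1_0 of an interval of length L, ∫(u')² ≥ (π/L)²∫u² with equality for the first sine mode sin(π(x−x₀)/L) (x₀ the left endpoint), so the inequality holds for all u iff (1−α)(π/L)² ≥ α − c, i.e. α ≤ ((π/L)² + c)/((π/L)² + 1) = (1 + c(L/π)²)/(1 + (L/π)²). (Direct route, valid since c ≤ 0: Poincaré gives c∫u² ≥ c(L/π)²∫(u')², so a(u,u) ≥ (1 + c(L/π)²)∫(u')², while ||u||_{H^1}² ≤ (1 + (L/π)²)∫(u')²; dividing yields the same α.) With (π/L)² = 9*π^2/25 and c = -2, the largest admissible constant is α = ((π/L)² + c)/((π/L)² + 1).
Simplifying, α = (-50 + 9*π^2)/(25 + 9*π^2).


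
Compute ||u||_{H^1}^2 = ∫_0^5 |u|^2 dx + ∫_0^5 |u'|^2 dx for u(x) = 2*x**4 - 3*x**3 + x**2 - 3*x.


||u||_{H^1}^2 = 7116680/9

The H^1 norm (squared) on an interval (0, L) is
  ||u||_{H^1}^2 = ∫_0^L u(x)^2 dx + ∫_0^L u'(x)^2 dx.
Compute u'(x) = 8*x**3 - 9*x**2 + 2*x - 3.
Then u(x)^2 = 4*x**8 - 12*x**7 + 13*x**6 - 18*x**5 + 19*x**4 - 6*x**3 + 9*x**2 and u'(x)^2 = 64*x**6 - 144*x**5 + 113*x**4 - 84*x**3 + 58*x**2 - 12*x + 9.
Integrate each monomial from 0 to 5 using ∫_0^5 c·x^n dx = c·5^(n+1)/(n+1):
  ∫_0^5 u(x)^2 dx = ∫_0^5 (4*x^8 - 12*x^7 + 13*x^6 - 18*x^5 + 19*x^4 - 6*x^3 + 9*x^2) dx. Term by term:
    ∫_0^5 4*x^8 dx = 7812500/9;  ∫_0^5 -12*x^7 dx = -1171875/2;  ∫_0^5 13*x^6 dx = 1015625/7;
    ∫_0^5 -18*x^5 dx = -46875;  ∫_0^5 19*x^4 dx = 11875;  ∫_0^5 -6*x^3 dx = -1875/2;
    ∫_0^5 9*x^2 dx = 375.
  Sum: 7812500/9 − 1171875/2 + 1015625/7 − 46875 + 11875 − 1875/2 + 375 = 24673625/63.
  ∫_0^5 u'(x)^2 dx = ∫_0^5 (64*x^6 - 144*x^5 + 113*x^4 - 84*x^3 + 58*x^2 - 12*x + 9) dx. Term by term:
    ∫_0^5 64*x^6 dx = 5000000/7;  ∫_0^5 -144*x^5 dx = -375000;  ∫_0^5 113*x^4 dx = 70625;
    ∫_0^5 -84*x^3 dx = -13125;  ∫_0^5 58*x^2 dx = 7250/3;  ∫_0^5 -12*x dx = -150;
    ∫_0^5 9 dx = 45.
  Sum: 5000000/7 − 375000 + 70625 − 13125 + 7250/3 − 150 + 45 = 8381045/21.
Adding: ||u||_{H^1}^2 = 24673625/63 + 8381045/21 = 7116680/9.


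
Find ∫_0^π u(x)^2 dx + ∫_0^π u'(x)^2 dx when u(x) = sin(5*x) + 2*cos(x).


||u||_{H^1(0,π)}^2 = 17*π

u'(x) = -2*sin(x) + 5*cos(5*x).
Expand u² and (u')² and integrate term by term on (0, π), using: for integers n ≥ 1, ∫_0^π sin²(nx) dx = ∫_0^π cos²(nx) dx = π/2; for n ≠ n', ∫_0^π sin(nx)sin(n'x) dx = ∫_0^π cos(nx)cos(n'x) dx = 0; and by product-to-sum, ∫_0^π sin(nx)cos(n'x) dx = ½∫_0^π [sin((n+n')x) + sin((n−n')x)] dx, which is 0 when n+n' is even and 2n/(n²−n'²) when n+n' is odd (it need not vanish on (0, π)).
  u² squared terms: (2)²·∫cos(x)² dx = 4·π/2 = 2*π;  (1)²·∫sin(5x)² dx = 1·π/2 = π/2.
  u² cross terms: 2·(2)·(1)·∫cos(x)·sin(5x) dx = 4·(0) = 0.
  So ∫_0^π u² dx = 2*π + π/2 + 0 = 5*π/2.
  (u')² squared terms: (-2)²·∫sin(x)² dx = 4·π/2 = 2*π;  (5)²·∫cos(5x)² dx = 25·π/2 = 25*π/2.
  (u')² cross terms: 2·(-2)·(5)·∫sin(x)·cos(5x) dx = -20·(0) = 0.
  So ∫_0^π (u')² dx = 2*π + 25*π/2 + 0 = 29*π/2.
||u||_{H^1}^2 = (5*π/2) + (29*π/2) = 17*π.


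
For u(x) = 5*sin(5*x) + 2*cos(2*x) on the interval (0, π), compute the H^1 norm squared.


||u||_{H^1(0,π)}^2 = 1000/21 + 335*π

u'(x) = -4*sin(2*x) + 25*cos(5*x).
Expand u² and (u')² and integrate term by term on (0, π), using: for integers n ≥ 1, ∫_0^π sin²(nx) dx = ∫_0^π cos²(nx) dx = π/2; for n ≠ n', ∫_0^π sin(nx)sin(n'x) dx = ∫_0^π cos(nx)cos(n'x) dx = 0; and by product-to-sum, ∫_0^π sin(nx)cos(n'x) dx = ½∫_0^π [sin((n+n')x) + sin((n−n')x)] dx, which is 0 when n+n' is even and 2n/(n²−n'²) when n+n' is odd (it need not vanish on (0, π)).
  u² squared terms: (2)²·∫cos(2x)² dx = 4·π/2 = 2*π;  (5)²·∫sin(5x)² dx = 25·π/2 = 25*π/2.
  u² cross terms: 2·(2)·(5)·∫cos(2x)·sin(5x) dx = 20·(10/21) = 200/21.
  So ∫_0^π u² dx = 2*π + 25*π/2 + 200/21 = 200/21 + 29*π/2.
  (u')² squared terms: (-4)²·∫sin(2x)² dx = 16·π/2 = 8*π;  (25)²·∫cos(5x)² dx = 625·π/2 = 625*π/2.
  (u')² cross terms: 2·(-4)·(25)·∫sin(2x)·cos(5x) dx = -200·(-4/21) = 800/21.
  So ∫_0^π (u')² dx = 8*π + 625*π/2 + 800/21 = 800/21 + 641*π/2.
||u||_{H^1}^2 = (200/21 + 29*π/2) + (800/21 + 641*π/2) = 1000/21 + 335*π.


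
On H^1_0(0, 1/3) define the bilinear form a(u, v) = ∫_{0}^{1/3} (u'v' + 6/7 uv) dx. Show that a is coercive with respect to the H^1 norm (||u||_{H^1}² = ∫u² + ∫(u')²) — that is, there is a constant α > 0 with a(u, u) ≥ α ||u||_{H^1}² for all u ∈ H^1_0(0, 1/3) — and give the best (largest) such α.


α = 3*(2 + 21*π^2)/(7*(1 + 9*π^2))

Coercivity of a(·,·) on H^1_0(0, 1/3) means a(u, u) ≥ α ||u||_{H^1}² for every u ∈ H^1_0.
The interval has length L = 1/3, and Poincaré/coercivity depend only on L. Here a(u, u) = ∫(u')² + (6/7)·∫u².
Here 0 < c = 6/7 < 1. The condition a(u,u) ≥ α||u||_{H^1}² reads (1−α)∫(u')² ≥ (α−c)∫u². Any admissible α is ≤ 1 (rapidly oscillating u have ∫u²/∫(u')² → 0), and α = 1 would force 0 ≥ (1−c)∫u², impossible since c < 1; so 1−α > 0. By the sharp Poincaré inequality on H^1_0 of an interval of length L, ∫(u')² ≥ (π/L)²∫u² with equality for the first sine mode sin(π(x−x₀)/L) (x₀ the left endpoint), so the inequality holds for all u iff (1−α)(π/L)² ≥ α − c, i.e. α ≤ ((π/L)² + c)/((π/L)² + 1) = (1 + c(L/π)²)/(1 + (L/π)²). With (π/L)² = 9*π^2 and c = 6/7, the largest admissible constant is α = ((π/L)² + c)/((π/L)² + 1).
Simplifying, α = 3*(2 + 21*π^2)/(7*(1 + 9*π^2)).


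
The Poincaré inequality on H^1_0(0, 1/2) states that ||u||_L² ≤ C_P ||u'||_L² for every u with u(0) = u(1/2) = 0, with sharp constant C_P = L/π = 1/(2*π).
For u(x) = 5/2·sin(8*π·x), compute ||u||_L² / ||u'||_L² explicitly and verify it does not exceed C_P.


||u||_L² / ||u'||_L² = 1/(8*π) < C_P = 1/(2*π).

u(x) = 5/2·sin(8*π·x), so u'(x) = 20*π*cos(8*π*x).
Writing u(x) = A·sin(kπx/L) with A = 5/2 and k = 4, use ∫_0^L sin²(kπx/L) dx = L/2 and ∫_0^L cos²(kπx/L) dx = L/2.
u² = 25/4·sin²(8*π·x) and (u')² = 400*π^2·cos²(8*π·x), and each of sin², cos² integrates to L/2 = 1/4 over (0, 1/2).
∫_0^1/2 u² dx = 25/16, so ||u||_L² = 5/4.
∫_0^1/2 (u')² dx = 100*π^2, so ||u'||_L² = 10*π.
Ratio ||u||_L² / ||u'||_L² = 1/(8*π).
Sharp Poincaré constant on H^1_0(0, 1/2) is C_P = L/π = 1/(2*π), achieved by sin(2*π·x).
This is the k = 4 harmonic; the ratio L/(kπ) is strictly less than C_P = L/π, consistent with the sharp inequality ||u||_L² ≤ C_P ||u'||_L².


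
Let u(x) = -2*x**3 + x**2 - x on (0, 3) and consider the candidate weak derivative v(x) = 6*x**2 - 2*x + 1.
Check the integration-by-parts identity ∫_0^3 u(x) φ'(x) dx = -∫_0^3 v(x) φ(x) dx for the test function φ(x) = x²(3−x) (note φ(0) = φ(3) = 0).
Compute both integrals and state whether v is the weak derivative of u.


LHS = 513/4, RHS = -513/4. No, v is not the weak derivative of u.

u(x) = -2*x**3 + x**2 - x, classical derivative u'(x) = -6*x**2 + 2*x - 1.
φ(x) = x²(3−x), so φ'(x) = 3*x*(2 - x).
Note φ(0) = φ(3) = 0, so the boundary term u·φ vanishes.
LHS = ∫_0^3 u(x) φ'(x) dx = ∫_0^3 (6*x^5 - 15*x^4 + 9*x^3 - 6*x^2) dx. Term by term:
  ∫_0^3 6*x^5 dx = 729;  ∫_0^3 -15*x^4 dx = -729;  ∫_0^3 9*x^3 dx = 729/4;
  ∫_0^3 -6*x^2 dx = -54.
Sum: 729 − 729 + 729/4 − 54 = 513/4.
So LHS = 513/4.
∫_0^3 v(x) φ(x) dx = ∫_0^3 (-6*x^5 + 20*x^4 - 7*x^3 + 3*x^2) dx. Term by term:
  ∫_0^3 -6*x^5 dx = -729;  ∫_0^3 20*x^4 dx = 972;  ∫_0^3 -7*x^3 dx = -567/4;
  ∫_0^3 3*x^2 dx = 27.
Sum: -729 + 972 − 567/4 + 27 = 513/4.
So RHS = -∫_0^3 v(x) φ(x) dx = -513/4.
LHS − RHS = 513/2 ≠ 0, so the identity fails.
(For a valid weak derivative the identity must hold for EVERY test function, in particular this one. The failure shows v is NOT the weak derivative of u.)
Correct weak derivative would be u'(x) = -6*x**2 + 2*x - 1.


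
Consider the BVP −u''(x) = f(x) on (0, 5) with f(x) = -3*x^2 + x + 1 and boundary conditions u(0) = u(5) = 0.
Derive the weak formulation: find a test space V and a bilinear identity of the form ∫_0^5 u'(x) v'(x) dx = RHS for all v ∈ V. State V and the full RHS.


V = H^1_0(0, 5) (so v(0) = v(5) = 0); weak form: ∫_0^5 u'v' dx = ∫_0^5 (-3*x^2 + x + 1) v dx for all v ∈ V.

Multiply both sides by a test function v and integrate from 0 to 5:
  ∫_0^5 −u''(x) v(x) dx = ∫_0^5 f(x) v(x) dx.
Integrate the LHS by parts once:
  ∫_0^5 −u'' v dx = −[u'(x) v(x)]_0^5 + ∫_0^5 u'(x) v'(x) dx.
Thus ∫_0^5 u'(x) v'(x) dx = ∫_0^5 f(x) v(x) dx + [u'(x) v(x)]_0^5.
Choose V so that boundary terms are either known or forced to vanish.
u is Dirichlet: u(0) = u(5) = 0. Let V = H^1_0(0, 5); then v(0) = v(5) = 0, and [u' v]_0^5 = 0.
Weak formulation: find u (satisfying any essential BC) such that ∫_0^5 u'(x) v'(x) dx = ∫_0^5 f v dx for all v ∈ V.
Substituting f(x) = -3*x^2 + x + 1, the right-hand side is ∫_0^5 (-3*x^2 + x + 1) v dx.
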